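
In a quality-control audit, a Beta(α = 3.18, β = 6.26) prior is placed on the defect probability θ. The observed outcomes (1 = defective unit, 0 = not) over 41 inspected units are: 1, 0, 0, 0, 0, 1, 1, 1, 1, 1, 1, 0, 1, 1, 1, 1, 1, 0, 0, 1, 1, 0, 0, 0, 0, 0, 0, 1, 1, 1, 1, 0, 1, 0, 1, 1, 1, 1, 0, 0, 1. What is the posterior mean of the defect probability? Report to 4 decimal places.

0.5389

The Beta prior is conjugate to a Binomial/Bernoulli likelihood; the update adds successes to α and failures to β.
Posterior: Beta(α+k, β+n−k) = Beta(3.18+24, 6.26+17) = Beta(27.18, 23.26).
Posterior mean = α/(α+β) = 27.18/50.44 = 0.5389.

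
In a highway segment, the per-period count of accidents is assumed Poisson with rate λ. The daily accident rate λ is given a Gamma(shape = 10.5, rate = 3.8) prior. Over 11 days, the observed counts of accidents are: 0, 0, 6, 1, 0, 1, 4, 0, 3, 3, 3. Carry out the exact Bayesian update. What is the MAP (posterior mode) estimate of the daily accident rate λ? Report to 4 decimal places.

With a Gamma(shape α, rate β) prior, the Poisson likelihood is conjugate: the posterior is Gamma(α + ΣXᵢ, β + n).
Sum of counts S = 21 over n = 11 days.
Posterior: Gamma(α+S, β+n) = Gamma(10.5+21, 3.8+11) = Gamma(31.5, 14.8).
Mode of Gamma(α,β) for α≥1 is (α−1)/β = 30.5/14.8 = 2.0608.

2.0608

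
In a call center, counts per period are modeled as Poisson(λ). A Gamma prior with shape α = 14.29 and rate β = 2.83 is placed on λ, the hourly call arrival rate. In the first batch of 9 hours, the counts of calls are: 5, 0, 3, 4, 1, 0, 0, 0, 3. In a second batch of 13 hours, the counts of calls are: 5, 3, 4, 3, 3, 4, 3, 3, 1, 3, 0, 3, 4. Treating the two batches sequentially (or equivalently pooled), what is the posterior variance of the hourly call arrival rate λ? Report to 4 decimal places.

With a Gamma(shape α, rate β) prior, the Poisson likelihood is conjugate: the posterior is Gamma(α + ΣXᵢ, β + n).
Batch 1: sum of counts S = 16 over n = 9 hours.
After batch 1: Gamma(α+S, β+n) = Gamma(14.29+16, 2.83+9) = Gamma(30.29, 11.83).
Batch 2: sum of counts S = 39 over n = 13 hours.
After batch 2: Gamma(α+S, β+n) = Gamma(30.29+39, 11.83+13) = Gamma(69.29, 24.83).
Var = α/β² = 69.29/24.83² = 0.1124.

0.1124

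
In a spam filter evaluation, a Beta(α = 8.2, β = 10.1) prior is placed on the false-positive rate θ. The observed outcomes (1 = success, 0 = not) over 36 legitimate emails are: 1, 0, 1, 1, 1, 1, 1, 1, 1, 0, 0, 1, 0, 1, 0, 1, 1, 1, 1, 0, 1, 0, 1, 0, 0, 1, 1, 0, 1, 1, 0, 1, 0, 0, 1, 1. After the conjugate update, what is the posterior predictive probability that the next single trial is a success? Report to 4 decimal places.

The Beta prior is conjugate to a Binomial/Bernoulli likelihood; the update adds successes to α and failures to β.
Posterior: Beta(α+k, β+n−k) = Beta(8.2+23, 10.1+13) = Beta(31.2, 23.1).
For a single future Bernoulli trial, P(success | data) = α/(α+β) = 0.5746.

0.5746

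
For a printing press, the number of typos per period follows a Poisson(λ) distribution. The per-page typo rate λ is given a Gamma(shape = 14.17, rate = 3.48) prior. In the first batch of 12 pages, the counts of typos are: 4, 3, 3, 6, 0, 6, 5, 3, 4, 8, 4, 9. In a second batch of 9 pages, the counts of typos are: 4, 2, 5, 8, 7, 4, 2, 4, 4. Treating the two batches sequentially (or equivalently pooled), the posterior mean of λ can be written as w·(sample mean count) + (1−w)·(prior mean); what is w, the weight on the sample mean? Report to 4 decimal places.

With a Gamma(shape α, rate β) prior, the Poisson likelihood is conjugate: the posterior is Gamma(α + ΣXᵢ, β + n).
Total number of pages: n = 12 + 9 = 21.
Posterior mean = (α₀+S)/(β₀+n) = [n/(β₀+n)]·(S/n) + [β₀/(β₀+n)]·(α₀/β₀), so only n and β₀ enter the weight.
Weight on data w = n/(β₀+n) = 21/(3.48+21) = 21/24.48 = 0.8578.

0.8578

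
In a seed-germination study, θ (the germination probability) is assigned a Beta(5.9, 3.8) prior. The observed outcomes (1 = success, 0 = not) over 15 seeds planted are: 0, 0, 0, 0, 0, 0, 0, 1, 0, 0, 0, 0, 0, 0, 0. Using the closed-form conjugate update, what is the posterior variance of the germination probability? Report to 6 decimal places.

The Beta prior is conjugate to a Binomial/Bernoulli likelihood; the update adds successes to α and failures to β.
Posterior: Beta(α+k, β+n−k) = Beta(5.9+1, 3.8+14) = Beta(6.9, 17.8).
Var = αβ/((α+β)²(α+β+1)) = 6.9·17.8/(24.7²·25.7) = 0.007833.

0.007833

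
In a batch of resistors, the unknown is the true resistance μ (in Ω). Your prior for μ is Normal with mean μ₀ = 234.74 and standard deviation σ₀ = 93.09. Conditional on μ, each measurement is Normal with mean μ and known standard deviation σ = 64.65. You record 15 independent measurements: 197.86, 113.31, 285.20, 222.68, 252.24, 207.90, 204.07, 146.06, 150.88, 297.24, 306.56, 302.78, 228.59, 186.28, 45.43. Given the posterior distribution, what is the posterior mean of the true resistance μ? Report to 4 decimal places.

210.5821

For Normal data with known variance σ², a Normal(μ₀, σ₀²) prior on μ is conjugate. Posterior precision = 1/σ₀² + n/σ²; posterior mean is the precision-weighted average of μ₀ and x̄.
Σxᵢ = 197.86 + 113.31 + 285.20 + 222.68 + 252.24 + 207.90 + 204.07 + 146.06 + 150.88 + 297.24 + 306.56 + 302.78 + 228.59 + 186.28 + 45.43 = 3147.08, so n·x̄ = 3147.08.
σ₀² = 93.09² = 8665.7481, σ² = 64.65² = 4179.6225; σ² + n·σ₀² = 4179.6225 + 15·8665.7481 = 134165.844.
Posterior mean = (μ₀/σ₀² + n·x̄/σ²)/(1/σ₀² + n/σ²) = (σ²·μ₀ + σ₀²·n·x̄)/(σ² + n·σ₀²) = (4179.6225·234.74 + 8665.7481·3147.08)/134165.844 = 28252927.116198/134165.844 = 210.5821.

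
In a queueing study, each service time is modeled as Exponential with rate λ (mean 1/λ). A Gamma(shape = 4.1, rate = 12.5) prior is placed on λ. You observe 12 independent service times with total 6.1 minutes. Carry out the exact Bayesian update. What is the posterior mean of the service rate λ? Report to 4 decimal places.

0.8656

With a Gamma(shape α, rate β) prior on the exponential rate λ, the posterior after n observations with total T = Σxᵢ is Gamma(α+n, β+T).
Posterior: Gamma(4.1+12, 12.5+6.1) = Gamma(16.1, 18.6).
Posterior mean of λ = α/β = 16.1/18.6 = 0.8656.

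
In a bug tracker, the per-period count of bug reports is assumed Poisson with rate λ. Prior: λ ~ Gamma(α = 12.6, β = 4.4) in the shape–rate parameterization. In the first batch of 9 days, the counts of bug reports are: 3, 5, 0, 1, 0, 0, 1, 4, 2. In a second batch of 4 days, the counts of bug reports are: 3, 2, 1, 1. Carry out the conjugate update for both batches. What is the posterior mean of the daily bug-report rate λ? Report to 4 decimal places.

With a Gamma(shape α, rate β) prior, the Poisson likelihood is conjugate: the posterior is Gamma(α + ΣXᵢ, β + n).
Batch 1: sum of counts S = 16 over n = 9 days.
After batch 1: Gamma(α+S, β+n) = Gamma(12.6+16, 4.4+9) = Gamma(28.6, 13.4).
Batch 2: sum of counts S = 7 over n = 4 days.
After batch 2: Gamma(α+S, β+n) = Gamma(28.6+7, 13.4+4) = Gamma(35.6, 17.4).
Posterior mean = α/β = 35.6/17.4 = 2.0460.

2.0460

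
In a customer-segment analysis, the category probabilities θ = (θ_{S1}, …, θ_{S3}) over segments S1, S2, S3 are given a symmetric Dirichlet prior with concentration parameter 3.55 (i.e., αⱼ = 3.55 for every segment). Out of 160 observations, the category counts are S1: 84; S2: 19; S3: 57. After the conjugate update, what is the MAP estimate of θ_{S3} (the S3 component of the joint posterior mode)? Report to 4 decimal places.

0.3552

The Dirichlet prior is conjugate to the Multinomial likelihood: each posterior αⱼ = prior αⱼ + observed count nⱼ.
Posterior concentration: (87.55, 22.55, 60.55), total = 170.65.
Joint mode component: (α_{S3}−1)/(Σα−K) = 59.55/167.65 = 0.3552.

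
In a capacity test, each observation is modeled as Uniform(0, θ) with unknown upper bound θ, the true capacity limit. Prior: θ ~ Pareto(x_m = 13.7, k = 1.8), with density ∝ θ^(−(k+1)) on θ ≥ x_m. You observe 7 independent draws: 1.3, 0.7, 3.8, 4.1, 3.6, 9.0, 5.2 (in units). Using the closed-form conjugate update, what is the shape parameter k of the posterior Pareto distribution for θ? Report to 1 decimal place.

A Pareto(scale x_m, shape k) prior on the upper bound θ of Uniform(0, θ) is conjugate: posterior is Pareto(max(x_m, max xᵢ), k + n).
Sample maximum = 9.0; prior scale x_m = 13.7 → posterior scale = max = 13.7.
Posterior shape = 1.8 + 7 = 8.8.
Posterior shape k = 8.8.

8.8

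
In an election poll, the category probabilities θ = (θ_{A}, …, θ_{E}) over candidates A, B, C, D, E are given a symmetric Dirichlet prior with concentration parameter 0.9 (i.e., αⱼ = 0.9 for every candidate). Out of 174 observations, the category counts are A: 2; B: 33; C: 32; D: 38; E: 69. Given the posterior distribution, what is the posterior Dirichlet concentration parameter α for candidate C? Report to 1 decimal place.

The Dirichlet prior is conjugate to the Multinomial likelihood: each posterior αⱼ = prior αⱼ + observed count nⱼ.
Posterior concentration: (2.9, 33.9, 32.9, 38.9, 69.9), total = 178.5.
α_{C} = 0.9 + 32 = 32.9.

32.9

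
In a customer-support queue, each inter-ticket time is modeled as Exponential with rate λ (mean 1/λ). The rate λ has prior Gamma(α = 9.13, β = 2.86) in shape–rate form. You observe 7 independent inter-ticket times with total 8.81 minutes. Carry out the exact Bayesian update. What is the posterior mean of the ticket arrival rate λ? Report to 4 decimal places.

With a Gamma(shape α, rate β) prior on the exponential rate λ, the posterior after n observations with total T = Σxᵢ is Gamma(α+n, β+T).
Posterior: Gamma(9.13+7, 2.86+8.81) = Gamma(16.13, 11.67).
Posterior mean of λ = α/β = 16.13/11.67 = 1.3822.

1.3822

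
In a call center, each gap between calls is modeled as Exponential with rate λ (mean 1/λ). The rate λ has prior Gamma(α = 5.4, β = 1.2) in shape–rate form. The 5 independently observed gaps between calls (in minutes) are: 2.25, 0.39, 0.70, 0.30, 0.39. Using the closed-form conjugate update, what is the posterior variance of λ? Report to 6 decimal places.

0.380216

With a Gamma(shape α, rate β) prior on the exponential rate λ, the posterior after n observations with total T = Σxᵢ is Gamma(α+n, β+T).
Sum of observations T = 4.03 minutes; n = 5.
Posterior: Gamma(5.4+5, 1.2+4.03) = Gamma(10.4, 5.23).
Var = α/β² = 0.380216.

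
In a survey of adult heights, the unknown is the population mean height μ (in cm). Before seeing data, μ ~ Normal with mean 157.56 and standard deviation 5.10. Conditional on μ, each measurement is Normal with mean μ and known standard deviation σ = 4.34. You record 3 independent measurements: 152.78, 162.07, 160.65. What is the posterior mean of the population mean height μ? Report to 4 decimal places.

For Normal data with known variance σ², a Normal(μ₀, σ₀²) prior on μ is conjugate. Posterior precision = 1/σ₀² + n/σ²; posterior mean is the precision-weighted average of μ₀ and x̄.
Σxᵢ = 152.78 + 162.07 + 160.65 = 475.5, so n·x̄ = 475.5.
σ₀² = 5.10² = 26.01, σ² = 4.34² = 18.8356; σ² + n·σ₀² = 18.8356 + 3·26.01 = 96.8656.
Posterior mean = (μ₀/σ₀² + n·x̄/σ²)/(1/σ₀² + n/σ²) = (σ²·μ₀ + σ₀²·n·x̄)/(σ² + n·σ₀²) = (18.8356·157.56 + 26.01·475.5)/96.8656 = 15335.492136/96.8656 = 158.3172.

158.3172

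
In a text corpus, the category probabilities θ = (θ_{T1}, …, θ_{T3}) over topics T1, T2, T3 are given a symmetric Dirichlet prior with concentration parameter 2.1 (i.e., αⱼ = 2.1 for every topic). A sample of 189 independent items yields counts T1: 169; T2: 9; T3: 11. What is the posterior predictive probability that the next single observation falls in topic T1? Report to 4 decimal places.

0.8761

The Dirichlet prior is conjugate to the Multinomial likelihood: each posterior αⱼ = prior αⱼ + observed count nⱼ.
Posterior concentration: (171.1, 11.1, 13.1), total = 195.3.
P(next = T1 | data) = α_{T1}/Σα = 0.8761.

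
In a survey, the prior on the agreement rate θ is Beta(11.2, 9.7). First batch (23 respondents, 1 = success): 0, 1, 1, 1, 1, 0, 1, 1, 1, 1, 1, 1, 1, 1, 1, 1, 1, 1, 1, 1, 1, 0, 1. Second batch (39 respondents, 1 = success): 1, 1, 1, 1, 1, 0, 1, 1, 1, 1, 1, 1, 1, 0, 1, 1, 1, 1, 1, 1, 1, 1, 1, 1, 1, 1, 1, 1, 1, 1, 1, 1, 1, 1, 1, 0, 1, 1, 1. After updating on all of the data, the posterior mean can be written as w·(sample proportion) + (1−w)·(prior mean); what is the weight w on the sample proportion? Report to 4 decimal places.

0.7479

The Beta prior is conjugate to a Binomial/Bernoulli likelihood; the update adds successes to α and failures to β.
Total number of respondents: n = 23 + 39 = 62.
Posterior mean = (α₀+k)/(α₀+β₀+n) = [n/(α₀+β₀+n)]·(k/n) + [(α₀+β₀)/(α₀+β₀+n)]·α₀/(α₀+β₀), so only n and the prior enter the weight.
The weight on the data is w = n/(α₀+β₀+n) = 62/(11.2+9.7+62) = 62/82.9 = 0.7479.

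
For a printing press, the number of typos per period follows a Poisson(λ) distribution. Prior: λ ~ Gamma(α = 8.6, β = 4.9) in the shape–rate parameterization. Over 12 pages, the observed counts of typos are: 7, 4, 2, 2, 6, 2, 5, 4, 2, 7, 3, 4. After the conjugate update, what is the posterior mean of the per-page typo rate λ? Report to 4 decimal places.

With a Gamma(shape α, rate β) prior, the Poisson likelihood is conjugate: the posterior is Gamma(α + ΣXᵢ, β + n).
Sum of counts S = 48 over n = 12 pages.
Posterior: Gamma(α+S, β+n) = Gamma(8.6+48, 4.9+12) = Gamma(56.6, 16.9).
Posterior mean = α/β = 56.6/16.9 = 3.3491.

3.3491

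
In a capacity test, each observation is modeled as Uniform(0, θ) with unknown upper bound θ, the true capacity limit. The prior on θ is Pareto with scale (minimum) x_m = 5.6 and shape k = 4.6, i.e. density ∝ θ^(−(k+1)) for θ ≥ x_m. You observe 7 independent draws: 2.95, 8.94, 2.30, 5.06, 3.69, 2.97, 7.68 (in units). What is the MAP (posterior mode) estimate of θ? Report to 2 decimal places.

8.94

A Pareto(scale x_m, shape k) prior on the upper bound θ of Uniform(0, θ) is conjugate: posterior is Pareto(max(x_m, max xᵢ), k + n).
Sample maximum = 8.94; prior scale x_m = 5.6 → posterior scale = max = 8.94.
Posterior shape = 4.6 + 7 = 11.6.
The Pareto density is decreasing on [x_m, ∞), so the mode is x_m = 8.94.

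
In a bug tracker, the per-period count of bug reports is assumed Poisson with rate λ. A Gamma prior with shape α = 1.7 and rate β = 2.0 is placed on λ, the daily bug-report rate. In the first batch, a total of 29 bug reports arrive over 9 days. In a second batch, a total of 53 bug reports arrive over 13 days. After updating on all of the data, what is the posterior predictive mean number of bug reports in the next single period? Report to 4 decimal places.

With a Gamma(shape α, rate β) prior, the Poisson likelihood is conjugate: the posterior is Gamma(α + ΣXᵢ, β + n).
After batch 1: Gamma(α+S, β+n) = Gamma(1.7+29, 2.0+9) = Gamma(30.7, 11.0).
After batch 2: Gamma(α+S, β+n) = Gamma(30.7+53, 11.0+13) = Gamma(83.7, 24.0).
The predictive distribution for one future period is NegBinom with mean α/β = 3.4875.

3.4875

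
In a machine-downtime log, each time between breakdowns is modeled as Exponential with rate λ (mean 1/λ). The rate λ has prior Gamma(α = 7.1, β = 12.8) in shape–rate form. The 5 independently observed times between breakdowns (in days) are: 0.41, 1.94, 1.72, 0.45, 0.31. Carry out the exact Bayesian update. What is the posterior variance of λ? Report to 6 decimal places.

With a Gamma(shape α, rate β) prior on the exponential rate λ, the posterior after n observations with total T = Σxᵢ is Gamma(α+n, β+T).
Sum of observations T = 4.83 days; n = 5.
Posterior: Gamma(7.1+5, 12.8+4.83) = Gamma(12.1, 17.63).
Var = α/β² = 0.038930.

0.038930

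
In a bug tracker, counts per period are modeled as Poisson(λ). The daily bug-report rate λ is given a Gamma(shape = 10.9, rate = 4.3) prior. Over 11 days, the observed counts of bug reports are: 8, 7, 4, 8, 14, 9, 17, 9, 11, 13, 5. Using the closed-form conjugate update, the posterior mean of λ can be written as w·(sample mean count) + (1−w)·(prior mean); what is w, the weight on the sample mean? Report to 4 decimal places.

With a Gamma(shape α, rate β) prior, the Poisson likelihood is conjugate: the posterior is Gamma(α + ΣXᵢ, β + n).
Posterior mean = (α₀+S)/(β₀+n) = [n/(β₀+n)]·(S/n) + [β₀/(β₀+n)]·(α₀/β₀), so only n and β₀ enter the weight.
Weight on data w = n/(β₀+n) = 11/(4.3+11) = 11/15.3 = 0.7190.

0.7190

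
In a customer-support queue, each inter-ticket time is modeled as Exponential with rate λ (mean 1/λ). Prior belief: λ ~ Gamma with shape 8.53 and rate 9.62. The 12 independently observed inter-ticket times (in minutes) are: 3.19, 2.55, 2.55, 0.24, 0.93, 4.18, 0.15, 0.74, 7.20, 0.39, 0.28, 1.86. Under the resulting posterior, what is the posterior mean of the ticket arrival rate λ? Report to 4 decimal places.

0.6060

With a Gamma(shape α, rate β) prior on the exponential rate λ, the posterior after n observations with total T = Σxᵢ is Gamma(α+n, β+T).
Sum of observations T = 24.26 minutes; n = 12.
Posterior: Gamma(8.53+12, 9.62+24.26) = Gamma(20.53, 33.88).
Posterior mean of λ = α/β = 20.53/33.88 = 0.6060.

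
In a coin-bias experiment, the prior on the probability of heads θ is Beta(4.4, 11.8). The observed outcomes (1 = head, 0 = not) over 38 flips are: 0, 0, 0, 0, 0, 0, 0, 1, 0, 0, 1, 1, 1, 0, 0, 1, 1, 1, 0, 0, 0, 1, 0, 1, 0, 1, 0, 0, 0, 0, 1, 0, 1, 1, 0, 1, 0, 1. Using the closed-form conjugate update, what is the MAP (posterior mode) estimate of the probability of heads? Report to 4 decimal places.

0.3525

The Beta prior is conjugate to a Binomial/Bernoulli likelihood; the update adds successes to α and failures to β.
Posterior: Beta(α+k, β+n−k) = Beta(4.4+15, 11.8+23) = Beta(19.4, 34.8).
Mode of Beta(a,b) for a,b>1 is (a−1)/(a+b−2) = 18.4/52.2 = 0.3525.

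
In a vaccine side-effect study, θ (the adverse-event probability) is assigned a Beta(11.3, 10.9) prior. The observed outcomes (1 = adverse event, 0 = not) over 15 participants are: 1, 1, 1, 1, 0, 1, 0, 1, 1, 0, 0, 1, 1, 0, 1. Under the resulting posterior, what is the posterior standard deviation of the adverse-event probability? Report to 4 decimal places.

The Beta prior is conjugate to a Binomial/Bernoulli likelihood; the update adds successes to α and failures to β.
Posterior: Beta(α+k, β+n−k) = Beta(11.3+10, 10.9+5) = Beta(21.3, 15.9).
Var = αβ/((α+β)²(α+β+1)) = 21.3·15.9/(37.2²·38.2) = 0.00640660; SD = √0.00640660 = 0.0800.

0.0800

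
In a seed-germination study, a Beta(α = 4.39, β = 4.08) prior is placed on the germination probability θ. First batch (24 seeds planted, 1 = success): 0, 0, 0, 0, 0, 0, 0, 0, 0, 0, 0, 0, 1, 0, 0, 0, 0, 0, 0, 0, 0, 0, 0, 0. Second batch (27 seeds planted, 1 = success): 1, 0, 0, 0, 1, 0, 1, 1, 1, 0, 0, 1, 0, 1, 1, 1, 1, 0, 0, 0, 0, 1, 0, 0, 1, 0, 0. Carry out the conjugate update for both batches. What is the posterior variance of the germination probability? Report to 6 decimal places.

0.003422

The Beta prior is conjugate to a Binomial/Bernoulli likelihood; the update adds successes to α and failures to β.
After batch 1: Beta(4.39+1, 4.08+23) = Beta(5.39, 27.08).
After batch 2: Beta(5.39+12, 27.08+15) = Beta(17.39, 42.08).
Var = αβ/((α+β)²(α+β+1)) = 17.39·42.08/(59.47²·60.47) = 0.003422.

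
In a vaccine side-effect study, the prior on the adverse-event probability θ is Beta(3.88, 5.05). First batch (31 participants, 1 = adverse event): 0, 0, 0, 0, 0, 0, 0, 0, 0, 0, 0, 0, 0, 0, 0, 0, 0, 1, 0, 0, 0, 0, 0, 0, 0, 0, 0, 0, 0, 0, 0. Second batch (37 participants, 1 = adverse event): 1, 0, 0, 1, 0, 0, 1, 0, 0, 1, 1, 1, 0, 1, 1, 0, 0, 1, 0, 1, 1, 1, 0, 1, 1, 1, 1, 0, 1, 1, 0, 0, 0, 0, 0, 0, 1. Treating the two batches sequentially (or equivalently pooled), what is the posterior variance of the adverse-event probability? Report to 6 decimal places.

0.002747

The Beta prior is conjugate to a Binomial/Bernoulli likelihood; the update adds successes to α and failures to β.
After batch 1: Beta(3.88+1, 5.05+30) = Beta(4.88, 35.05).
After batch 2: Beta(4.88+19, 35.05+18) = Beta(23.88, 53.05).
Var = αβ/((α+β)²(α+β+1)) = 23.88·53.05/(76.93²·77.93) = 0.002747.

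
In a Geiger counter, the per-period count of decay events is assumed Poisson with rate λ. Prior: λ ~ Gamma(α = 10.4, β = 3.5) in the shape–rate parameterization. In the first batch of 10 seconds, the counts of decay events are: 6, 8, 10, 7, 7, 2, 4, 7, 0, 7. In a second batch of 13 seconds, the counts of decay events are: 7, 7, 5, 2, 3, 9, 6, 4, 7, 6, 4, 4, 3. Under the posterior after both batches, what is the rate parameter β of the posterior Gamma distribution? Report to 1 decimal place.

With a Gamma(shape α, rate β) prior, the Poisson likelihood is conjugate: the posterior is Gamma(α + ΣXᵢ, β + n).
Batch 1: sum of counts S = 58 over n = 10 seconds.
After batch 1: Gamma(α+S, β+n) = Gamma(10.4+58, 3.5+10) = Gamma(68.4, 13.5).
Batch 2: sum of counts S = 67 over n = 13 seconds.
After batch 2: Gamma(α+S, β+n) = Gamma(68.4+67, 13.5+13) = Gamma(135.4, 26.5).
Posterior β = 26.5.

26.5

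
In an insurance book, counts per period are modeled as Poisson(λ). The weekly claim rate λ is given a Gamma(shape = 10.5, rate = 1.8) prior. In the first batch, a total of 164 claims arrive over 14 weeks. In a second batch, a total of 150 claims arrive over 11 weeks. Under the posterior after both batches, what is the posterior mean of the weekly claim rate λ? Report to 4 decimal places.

12.1082

With a Gamma(shape α, rate β) prior, the Poisson likelihood is conjugate: the posterior is Gamma(α + ΣXᵢ, β + n).
After batch 1: Gamma(α+S, β+n) = Gamma(10.5+164, 1.8+14) = Gamma(174.5, 15.8).
After batch 2: Gamma(α+S, β+n) = Gamma(174.5+150, 15.8+11) = Gamma(324.5, 26.8).
Posterior mean = α/β = 324.5/26.8 = 12.1082.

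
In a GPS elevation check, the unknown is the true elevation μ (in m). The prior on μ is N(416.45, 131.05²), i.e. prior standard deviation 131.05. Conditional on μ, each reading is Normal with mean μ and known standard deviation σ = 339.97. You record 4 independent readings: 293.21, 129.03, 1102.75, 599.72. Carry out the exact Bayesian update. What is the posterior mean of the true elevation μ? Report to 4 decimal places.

459.2194

For Normal data with known variance σ², a Normal(μ₀, σ₀²) prior on μ is conjugate. Posterior precision = 1/σ₀² + n/σ²; posterior mean is the precision-weighted average of μ₀ and x̄.
Σxᵢ = 293.21 + 129.03 + 1102.75 + 599.72 = 2124.71, so n·x̄ = 2124.71.
σ₀² = 131.05² = 17174.1025, σ² = 339.97² = 115579.6009; σ² + n·σ₀² = 115579.6009 + 4·17174.1025 = 184276.0109.
Posterior mean = (μ₀/σ₀² + n·x̄/σ²)/(1/σ₀² + n/σ²) = (σ²·μ₀ + σ₀²·n·x̄)/(σ² + n·σ₀²) = (115579.6009·416.45 + 17174.1025·2124.71)/184276.0109 = 84623112.11758/184276.0109 = 459.2194.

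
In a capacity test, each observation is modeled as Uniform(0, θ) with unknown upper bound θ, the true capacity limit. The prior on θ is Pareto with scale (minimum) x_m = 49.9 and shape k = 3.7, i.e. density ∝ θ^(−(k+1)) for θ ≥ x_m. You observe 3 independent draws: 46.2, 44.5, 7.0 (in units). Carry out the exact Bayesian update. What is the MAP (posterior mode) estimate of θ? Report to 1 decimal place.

49.9

A Pareto(scale x_m, shape k) prior on the upper bound θ of Uniform(0, θ) is conjugate: posterior is Pareto(max(x_m, max xᵢ), k + n).
Sample maximum = 46.2; prior scale x_m = 49.9 → posterior scale = max = 49.9.
Posterior shape = 3.7 + 3 = 6.7.
The Pareto density is decreasing on [x_m, ∞), so the mode is x_m = 49.9.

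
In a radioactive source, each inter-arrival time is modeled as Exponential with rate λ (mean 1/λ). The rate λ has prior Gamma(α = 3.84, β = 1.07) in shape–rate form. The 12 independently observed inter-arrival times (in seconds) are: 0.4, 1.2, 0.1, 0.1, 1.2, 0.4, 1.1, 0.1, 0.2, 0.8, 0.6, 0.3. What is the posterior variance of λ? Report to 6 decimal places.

With a Gamma(shape α, rate β) prior on the exponential rate λ, the posterior after n observations with total T = Σxᵢ is Gamma(α+n, β+T).
Sum of observations T = 6.5 seconds; n = 12.
Posterior: Gamma(3.84+12, 1.07+6.5) = Gamma(15.84, 7.57).
Var = α/β² = 0.276416.

0.276416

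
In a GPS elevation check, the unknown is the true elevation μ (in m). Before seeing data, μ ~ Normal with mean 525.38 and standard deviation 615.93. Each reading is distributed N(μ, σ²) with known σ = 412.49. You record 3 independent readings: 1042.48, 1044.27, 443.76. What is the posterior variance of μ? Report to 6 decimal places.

49339.688036

For Normal data with known variance σ², a Normal(μ₀, σ₀²) prior on μ is conjugate. Posterior precision = 1/σ₀² + n/σ²; posterior mean is the precision-weighted average of μ₀ and x̄.
σ₀² = 615.93² = 379369.7649, σ² = 412.49² = 170148.0001; σ² + n·σ₀² = 170148.0001 + 3·379369.7649 = 1308257.2948.
Posterior precision = 1/σ₀² + n/σ² = 1/379369.7649 + 3/170148.0001 = (σ² + n·σ₀²)/(σ₀²σ²) = 1308257.2948/(379369.7649·170148.0001); posterior variance σₙ² = σ₀²σ²/(σ² + n·σ₀²) = 379369.7649·170148.0001/1308257.2948 = 49339.688036.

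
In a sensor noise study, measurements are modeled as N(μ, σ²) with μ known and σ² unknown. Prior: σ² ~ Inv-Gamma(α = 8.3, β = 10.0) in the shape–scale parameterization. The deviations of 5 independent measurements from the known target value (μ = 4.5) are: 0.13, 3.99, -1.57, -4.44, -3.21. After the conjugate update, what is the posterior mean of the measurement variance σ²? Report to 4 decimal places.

3.4908

With known mean μ and an Inverse-Gamma(α, β) prior on σ², the Normal likelihood is conjugate: posterior is Inv-Gamma(α + n/2, β + Σ(xᵢ−μ)²/2).
Σ(xᵢ−μ)² = (0.13)² + (3.99)² + (-1.57)² + (-4.44)² + (-3.21)² = 48.4196.
Posterior: Inv-Gamma(8.3 + 5/2, 10.0 + 48.4196/2) = Inv-Gamma(10.80, 34.20980).
E[σ²|data] = β/(α−1) = 34.20980/9.80 = 3.4908.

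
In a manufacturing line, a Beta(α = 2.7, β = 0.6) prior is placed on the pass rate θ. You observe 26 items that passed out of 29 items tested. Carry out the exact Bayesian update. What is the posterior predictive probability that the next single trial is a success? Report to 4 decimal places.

The Beta prior is conjugate to a Binomial/Bernoulli likelihood; the update adds successes to α and failures to β.
Posterior: Beta(α+k, β+n−k) = Beta(2.7+26, 0.6+3) = Beta(28.7, 3.6).
For a single future Bernoulli trial, P(success | data) = α/(α+β) = 0.8885.

0.8885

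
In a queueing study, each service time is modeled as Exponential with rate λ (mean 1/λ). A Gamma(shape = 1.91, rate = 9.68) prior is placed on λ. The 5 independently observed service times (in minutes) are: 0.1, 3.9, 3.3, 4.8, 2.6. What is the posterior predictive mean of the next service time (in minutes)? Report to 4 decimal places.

4.1252

With a Gamma(shape α, rate β) prior on the exponential rate λ, the posterior after n observations with total T = Σxᵢ is Gamma(α+n, β+T).
Sum of observations T = 14.7 minutes; n = 5.
Posterior: Gamma(1.91+5, 9.68+14.7) = Gamma(6.91, 24.38).
The predictive distribution for the next observation is Lomax; its mean is β/(α−1) = 24.38/5.91 = 4.1252.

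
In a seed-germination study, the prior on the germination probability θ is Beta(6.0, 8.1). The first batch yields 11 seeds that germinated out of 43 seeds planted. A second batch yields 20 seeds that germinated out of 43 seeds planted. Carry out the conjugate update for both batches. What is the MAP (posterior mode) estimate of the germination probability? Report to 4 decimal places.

The Beta prior is conjugate to a Binomial/Bernoulli likelihood; the update adds successes to α and failures to β.
After batch 1: Beta(6.0+11, 8.1+32) = Beta(17.0, 40.1).
After batch 2: Beta(17.0+20, 40.1+23) = Beta(37.0, 63.1).
Mode of Beta(a,b) for a,b>1 is (a−1)/(a+b−2) = 36.0/98.1 = 0.3670.

0.3670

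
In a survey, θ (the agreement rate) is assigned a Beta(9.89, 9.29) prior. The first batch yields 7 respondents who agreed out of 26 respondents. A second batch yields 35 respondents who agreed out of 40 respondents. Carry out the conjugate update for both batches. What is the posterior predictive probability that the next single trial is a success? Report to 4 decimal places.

0.6092

The Beta prior is conjugate to a Binomial/Bernoulli likelihood; the update adds successes to α and failures to β.
After batch 1: Beta(9.89+7, 9.29+19) = Beta(16.89, 28.29).
After batch 2: Beta(16.89+35, 28.29+5) = Beta(51.89, 33.29).
For a single future Bernoulli trial, P(success | data) = α/(α+β) = 0.6092.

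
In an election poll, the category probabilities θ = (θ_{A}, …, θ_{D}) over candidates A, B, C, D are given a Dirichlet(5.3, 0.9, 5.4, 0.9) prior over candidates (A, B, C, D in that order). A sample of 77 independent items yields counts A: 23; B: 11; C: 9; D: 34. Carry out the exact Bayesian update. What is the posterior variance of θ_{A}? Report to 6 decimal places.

0.002389

The Dirichlet prior is conjugate to the Multinomial likelihood: each posterior αⱼ = prior αⱼ + observed count nⱼ.
Posterior concentration: (28.3, 11.9, 14.4, 34.9), total = 89.5.
Var[θ_j] = α_j(Σα−α_j)/((Σα)²(Σα+1)) = 28.3·61.2/(89.5²·90.5) = 0.002389.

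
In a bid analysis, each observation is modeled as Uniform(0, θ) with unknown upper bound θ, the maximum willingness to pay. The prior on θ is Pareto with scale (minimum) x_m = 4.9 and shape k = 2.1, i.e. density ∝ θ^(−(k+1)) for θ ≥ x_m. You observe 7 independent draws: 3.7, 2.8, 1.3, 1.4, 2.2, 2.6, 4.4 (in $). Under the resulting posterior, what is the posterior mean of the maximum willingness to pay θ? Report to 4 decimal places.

A Pareto(scale x_m, shape k) prior on the upper bound θ of Uniform(0, θ) is conjugate: posterior is Pareto(max(x_m, max xᵢ), k + n).
Sample maximum = 4.4; prior scale x_m = 4.9 → posterior scale = max = 4.9.
Posterior shape = 2.1 + 7 = 9.1.
E[θ|data] = k·x_m/(k−1) = 9.1·4.9/8.1 = 5.5049.

5.5049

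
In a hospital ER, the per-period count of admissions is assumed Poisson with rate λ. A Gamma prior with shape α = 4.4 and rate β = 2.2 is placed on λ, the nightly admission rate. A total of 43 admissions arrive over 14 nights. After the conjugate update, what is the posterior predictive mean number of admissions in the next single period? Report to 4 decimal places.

With a Gamma(shape α, rate β) prior, the Poisson likelihood is conjugate: the posterior is Gamma(α + ΣXᵢ, β + n).
Posterior: Gamma(α+S, β+n) = Gamma(4.4+43, 2.2+14) = Gamma(47.4, 16.2).
The predictive distribution for one future period is NegBinom with mean α/β = 2.9259.

2.9259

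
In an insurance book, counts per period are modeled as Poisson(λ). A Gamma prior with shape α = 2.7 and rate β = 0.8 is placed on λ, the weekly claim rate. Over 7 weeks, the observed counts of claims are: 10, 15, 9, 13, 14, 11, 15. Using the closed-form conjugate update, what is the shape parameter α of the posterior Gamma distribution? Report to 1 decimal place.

With a Gamma(shape α, rate β) prior, the Poisson likelihood is conjugate: the posterior is Gamma(α + ΣXᵢ, β + n).
Sum of counts S = 87 over n = 7 weeks.
Posterior: Gamma(α+S, β+n) = Gamma(2.7+87, 0.8+7) = Gamma(89.7, 7.8).
Posterior α = 89.7.

89.7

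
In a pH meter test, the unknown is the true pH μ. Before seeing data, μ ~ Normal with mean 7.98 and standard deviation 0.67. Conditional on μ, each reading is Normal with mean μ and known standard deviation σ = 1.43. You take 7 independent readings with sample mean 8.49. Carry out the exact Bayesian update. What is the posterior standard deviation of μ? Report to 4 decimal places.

For Normal data with known variance σ², a Normal(μ₀, σ₀²) prior on μ is conjugate. Posterior precision = 1/σ₀² + n/σ²; posterior mean is the precision-weighted average of μ₀ and x̄.
σ₀² = 0.67² = 0.4489, σ² = 1.43² = 2.0449; σ² + n·σ₀² = 2.0449 + 7·0.4489 = 5.1872.
Posterior precision = 1/σ₀² + n/σ² = 1/0.4489 + 7/2.0449 = (σ² + n·σ₀²)/(σ₀²σ²) = 5.1872/(0.4489·2.0449); posterior variance σₙ² = σ₀²σ²/(σ² + n·σ₀²) = 0.4489·2.0449/5.1872 = 0.176966.
Posterior SD = √σₙ² = √(0.4489·2.0449/5.1872) = 0.4207.

0.4207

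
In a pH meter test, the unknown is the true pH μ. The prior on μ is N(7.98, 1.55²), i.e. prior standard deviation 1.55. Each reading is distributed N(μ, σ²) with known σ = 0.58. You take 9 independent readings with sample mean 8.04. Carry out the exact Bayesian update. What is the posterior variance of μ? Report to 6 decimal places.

For Normal data with known variance σ², a Normal(μ₀, σ₀²) prior on μ is conjugate. Posterior precision = 1/σ₀² + n/σ²; posterior mean is the precision-weighted average of μ₀ and x̄.
σ₀² = 1.55² = 2.4025, σ² = 0.58² = 0.3364; σ² + n·σ₀² = 0.3364 + 9·2.4025 = 21.9589.
Posterior precision = 1/σ₀² + n/σ² = 1/2.4025 + 9/0.3364 = (σ² + n·σ₀²)/(σ₀²σ²) = 21.9589/(2.4025·0.3364); posterior variance σₙ² = σ₀²σ²/(σ² + n·σ₀²) = 2.4025·0.3364/21.9589 = 0.036805.

0.036805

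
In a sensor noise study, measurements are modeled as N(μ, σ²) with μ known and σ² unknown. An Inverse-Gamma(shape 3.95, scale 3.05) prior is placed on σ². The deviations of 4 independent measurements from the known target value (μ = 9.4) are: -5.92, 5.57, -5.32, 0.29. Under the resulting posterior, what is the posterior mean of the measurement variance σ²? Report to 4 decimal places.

With known mean μ and an Inverse-Gamma(α, β) prior on σ², the Normal likelihood is conjugate: posterior is Inv-Gamma(α + n/2, β + Σ(xᵢ−μ)²/2).
Σ(xᵢ−μ)² = (-5.92)² + (5.57)² + (-5.32)² + (0.29)² = 94.4578.
Posterior: Inv-Gamma(3.95 + 4/2, 3.05 + 94.4578/2) = Inv-Gamma(5.95, 50.27890).
E[σ²|data] = β/(α−1) = 50.27890/4.95 = 10.1574.

10.1574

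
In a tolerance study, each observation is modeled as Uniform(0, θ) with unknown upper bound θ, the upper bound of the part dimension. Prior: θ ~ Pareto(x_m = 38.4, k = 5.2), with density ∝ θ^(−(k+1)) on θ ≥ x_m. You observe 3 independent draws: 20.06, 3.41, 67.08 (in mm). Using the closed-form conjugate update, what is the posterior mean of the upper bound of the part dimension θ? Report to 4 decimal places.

76.3967

A Pareto(scale x_m, shape k) prior on the upper bound θ of Uniform(0, θ) is conjugate: posterior is Pareto(max(x_m, max xᵢ), k + n).
Sample maximum = 67.08; prior scale x_m = 38.4 → posterior scale = max = 67.08.
Posterior shape = 5.2 + 3 = 8.2.
E[θ|data] = k·x_m/(k−1) = 8.2·67.08/7.2 = 76.3967.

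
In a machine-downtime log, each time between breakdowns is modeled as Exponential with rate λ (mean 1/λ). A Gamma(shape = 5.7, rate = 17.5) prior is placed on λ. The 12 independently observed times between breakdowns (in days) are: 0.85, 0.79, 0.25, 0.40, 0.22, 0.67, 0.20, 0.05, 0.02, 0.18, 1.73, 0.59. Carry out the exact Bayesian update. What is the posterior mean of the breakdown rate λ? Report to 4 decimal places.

0.7548

With a Gamma(shape α, rate β) prior on the exponential rate λ, the posterior after n observations with total T = Σxᵢ is Gamma(α+n, β+T).
Sum of observations T = 5.95 days; n = 12.
Posterior: Gamma(5.7+12, 17.5+5.95) = Gamma(17.7, 23.45).
Posterior mean of λ = α/β = 17.7/23.45 = 0.7548.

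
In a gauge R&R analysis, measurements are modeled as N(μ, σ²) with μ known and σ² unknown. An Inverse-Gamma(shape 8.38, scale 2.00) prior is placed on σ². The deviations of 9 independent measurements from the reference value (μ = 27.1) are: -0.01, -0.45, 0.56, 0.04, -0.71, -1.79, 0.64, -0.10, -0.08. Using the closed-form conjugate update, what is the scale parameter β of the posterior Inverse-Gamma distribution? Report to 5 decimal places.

With known mean μ and an Inverse-Gamma(α, β) prior on σ², the Normal likelihood is conjugate: posterior is Inv-Gamma(α + n/2, β + Σ(xᵢ−μ)²/2).
Σ(xᵢ−μ)² = (-0.01)² + (-0.45)² + (0.56)² + (0.04)² + (-0.71)² + (-1.79)² + (0.64)² + (-0.10)² + (-0.08)² = 4.6520.
Posterior: Inv-Gamma(8.38 + 9/2, 2.00 + 4.6520/2) = Inv-Gamma(12.88, 4.32600).
Posterior β = 4.32600.

4.32600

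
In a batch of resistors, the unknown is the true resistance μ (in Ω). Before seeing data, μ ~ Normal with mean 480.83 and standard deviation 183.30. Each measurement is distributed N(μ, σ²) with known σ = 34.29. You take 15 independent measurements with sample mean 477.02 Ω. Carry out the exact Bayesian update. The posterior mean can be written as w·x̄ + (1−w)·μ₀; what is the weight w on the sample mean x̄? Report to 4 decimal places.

0.9977

For Normal data with known variance σ², a Normal(μ₀, σ₀²) prior on μ is conjugate. Posterior precision = 1/σ₀² + n/σ²; posterior mean is the precision-weighted average of μ₀ and x̄.
σ₀² = 183.30² = 33598.89, σ² = 34.29² = 1175.8041. Prior precision 1/σ₀² = 1/33598.89; data precision n/σ² = 15/1175.8041.
w = (n/σ²)/(1/σ₀² + n/σ²) = n·σ₀²/(σ² + n·σ₀²) = 15·33598.89/(1175.8041 + 15·33598.89) = 503983.35/505159.1541 = 0.9977.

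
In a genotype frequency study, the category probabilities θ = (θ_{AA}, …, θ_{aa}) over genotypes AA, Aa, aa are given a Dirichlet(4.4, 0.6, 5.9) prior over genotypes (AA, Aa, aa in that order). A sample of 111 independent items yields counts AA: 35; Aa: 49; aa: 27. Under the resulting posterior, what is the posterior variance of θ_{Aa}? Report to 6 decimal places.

The Dirichlet prior is conjugate to the Multinomial likelihood: each posterior αⱼ = prior αⱼ + observed count nⱼ.
Posterior concentration: (39.4, 49.6, 32.9), total = 121.9.
Var[θ_j] = α_j(Σα−α_j)/((Σα)²(Σα+1)) = 49.6·72.3/(121.9²·122.9) = 0.001964.

0.001964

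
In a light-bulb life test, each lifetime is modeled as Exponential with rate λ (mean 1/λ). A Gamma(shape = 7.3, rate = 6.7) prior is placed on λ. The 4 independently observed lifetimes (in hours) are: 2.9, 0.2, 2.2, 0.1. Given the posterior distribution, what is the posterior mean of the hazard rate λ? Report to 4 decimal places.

0.9339

With a Gamma(shape α, rate β) prior on the exponential rate λ, the posterior after n observations with total T = Σxᵢ is Gamma(α+n, β+T).
Sum of observations T = 5.4 hours; n = 4.
Posterior: Gamma(7.3+4, 6.7+5.4) = Gamma(11.3, 12.1).
Posterior mean of λ = α/β = 11.3/12.1 = 0.9339.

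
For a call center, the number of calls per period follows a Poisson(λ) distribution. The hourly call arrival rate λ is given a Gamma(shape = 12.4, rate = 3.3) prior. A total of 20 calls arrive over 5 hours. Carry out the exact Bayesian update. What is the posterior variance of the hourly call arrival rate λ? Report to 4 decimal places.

0.4703

With a Gamma(shape α, rate β) prior, the Poisson likelihood is conjugate: the posterior is Gamma(α + ΣXᵢ, β + n).
Posterior: Gamma(α+S, β+n) = Gamma(12.4+20, 3.3+5) = Gamma(32.4, 8.3).
Var = α/β² = 32.4/8.3² = 0.4703.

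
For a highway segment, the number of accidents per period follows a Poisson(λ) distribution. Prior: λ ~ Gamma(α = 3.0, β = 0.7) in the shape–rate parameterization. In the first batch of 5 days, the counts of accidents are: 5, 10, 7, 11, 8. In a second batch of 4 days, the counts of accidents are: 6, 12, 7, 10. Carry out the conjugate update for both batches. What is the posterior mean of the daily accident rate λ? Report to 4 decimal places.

8.1443

With a Gamma(shape α, rate β) prior, the Poisson likelihood is conjugate: the posterior is Gamma(α + ΣXᵢ, β + n).
Batch 1: sum of counts S = 41 over n = 5 days.
After batch 1: Gamma(α+S, β+n) = Gamma(3.0+41, 0.7+5) = Gamma(44.0, 5.7).
Batch 2: sum of counts S = 35 over n = 4 days.
After batch 2: Gamma(α+S, β+n) = Gamma(44.0+35, 5.7+4) = Gamma(79.0, 9.7).
Posterior mean = α/β = 79.0/9.7 = 8.1443.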